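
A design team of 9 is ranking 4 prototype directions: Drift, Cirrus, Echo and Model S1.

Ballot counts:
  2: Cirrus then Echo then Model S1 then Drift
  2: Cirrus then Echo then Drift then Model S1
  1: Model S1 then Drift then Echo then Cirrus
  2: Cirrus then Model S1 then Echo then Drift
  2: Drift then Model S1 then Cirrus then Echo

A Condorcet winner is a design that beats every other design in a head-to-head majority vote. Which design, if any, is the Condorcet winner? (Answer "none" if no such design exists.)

Cirrus

Pairwise majorities:
Drift vs Cirrus: Cirrus, 6–3.
Drift vs Echo: Drift preferred on 1+2 = 3 ballots; Echo wins 6–3.
Drift vs Model S1: 4 to 5, Model S1.
Cirrus vs Echo: 2+2+2+2 = 8 for Cirrus, 1 for Echo — Cirrus by 8–1.
Cirrus vs Model S1: 2+2+2 = 6 for Cirrus, 3 for Model S1 — Cirrus by 6–3.
Echo vs Model S1: 4 to 5, Model S1.
Only Cirrus has no losses; Cirrus is the Condorcet winner.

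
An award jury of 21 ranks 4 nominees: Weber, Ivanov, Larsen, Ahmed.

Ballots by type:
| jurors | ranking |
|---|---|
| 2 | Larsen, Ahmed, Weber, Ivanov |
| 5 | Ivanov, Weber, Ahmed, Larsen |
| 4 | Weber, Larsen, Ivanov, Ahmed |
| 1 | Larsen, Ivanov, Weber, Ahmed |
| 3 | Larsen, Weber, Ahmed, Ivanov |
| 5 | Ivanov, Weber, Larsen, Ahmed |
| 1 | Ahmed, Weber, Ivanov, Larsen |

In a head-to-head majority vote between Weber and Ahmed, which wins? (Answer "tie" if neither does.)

Ballots ranking Weber above Ahmed: 5 + 4 + 1 + 3 + 5 = 18.
Ballots ranking Ahmed above Weber: 21 − 18 = 3.
Weber wins the head-to-head 18–3.

Weber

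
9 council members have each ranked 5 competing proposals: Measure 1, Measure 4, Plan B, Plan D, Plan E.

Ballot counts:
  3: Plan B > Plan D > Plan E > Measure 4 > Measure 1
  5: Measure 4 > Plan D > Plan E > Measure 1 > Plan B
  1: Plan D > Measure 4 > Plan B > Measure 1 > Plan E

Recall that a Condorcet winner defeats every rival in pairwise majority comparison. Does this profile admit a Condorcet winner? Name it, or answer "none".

Pairwise majorities:
Measure 1 vs Measure 4: 0 for Measure 1, 9 for Measure 4 — Measure 4 by 9–0.
Measure 1 vs Plan B: Measure 1 wins 5–4.
Measure 1 vs Plan D: Plan D wins 9–0.
Measure 1 vs Plan E: 1 to 8, Plan E.
Measure 4 vs Plan B: Measure 4 is ranked higher on 5+1 = 6 ballots, Plan B on 3. Measure 4 wins 6–3.
Measure 4 vs Plan D: Measure 4 preferred on 5 ballots; Measure 4 wins 5–4.
Measure 4 vs Plan E: Measure 4, 6–3.
Plan B vs Plan D: Plan B is ranked higher on 3 ballots, Plan D on 6. Plan D wins 6–3.
Plan B vs Plan E: Plan E, 5–4.
Plan D vs Plan E: Plan D wins 9–0.
Measure 4 wins every pairwise contest, so Measure 4 is the Condorcet winner.

Measure 4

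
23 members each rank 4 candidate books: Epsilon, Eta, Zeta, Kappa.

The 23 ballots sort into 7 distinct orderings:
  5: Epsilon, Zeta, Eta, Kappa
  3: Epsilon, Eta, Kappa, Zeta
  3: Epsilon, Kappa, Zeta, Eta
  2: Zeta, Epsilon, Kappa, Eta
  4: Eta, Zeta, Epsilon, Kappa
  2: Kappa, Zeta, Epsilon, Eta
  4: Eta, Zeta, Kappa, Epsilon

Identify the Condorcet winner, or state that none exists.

Zeta

Head-to-head results (23 members):
Epsilon vs Eta: Epsilon wins 15–8.
Epsilon–Zeta: Zeta 12–11.
Epsilon vs Kappa: Epsilon, 17–6.
Eta vs Zeta: Zeta wins 12–11.
Eta vs Kappa: Eta wins 16–7.
Zeta vs Kappa: Zeta, 15–8.
Zeta beats each of Epsilon, Eta, Kappa — Zeta is the Condorcet winner.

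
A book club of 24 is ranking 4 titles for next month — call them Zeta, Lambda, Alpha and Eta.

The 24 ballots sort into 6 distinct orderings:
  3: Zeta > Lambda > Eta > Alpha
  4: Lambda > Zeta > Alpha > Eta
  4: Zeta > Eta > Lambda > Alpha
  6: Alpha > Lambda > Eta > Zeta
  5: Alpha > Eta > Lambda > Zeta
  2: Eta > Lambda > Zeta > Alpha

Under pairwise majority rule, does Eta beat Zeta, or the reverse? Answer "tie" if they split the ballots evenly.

Eta

Ballots ranking Eta above Zeta: 6 + 5 + 2 = 13.
Ballots ranking Zeta above Eta: 24 − 13 = 11.
Eta wins the head-to-head 13–11.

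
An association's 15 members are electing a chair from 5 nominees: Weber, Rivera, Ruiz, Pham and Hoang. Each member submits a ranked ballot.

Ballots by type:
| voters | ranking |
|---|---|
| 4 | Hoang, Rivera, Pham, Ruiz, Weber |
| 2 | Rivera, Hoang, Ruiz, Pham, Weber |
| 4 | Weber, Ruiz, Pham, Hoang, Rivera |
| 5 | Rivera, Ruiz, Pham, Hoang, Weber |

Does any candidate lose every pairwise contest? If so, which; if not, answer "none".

Head-to-head results (15 voters):
Weber vs Rivera: 4 for Weber, 11 for Rivera — Rivera by 11–4.
Weber vs Ruiz: Ruiz wins 11–4.
Weber–Pham: Pham 11–4.
Weber vs Hoang: Hoang wins 11–4.
Rivera–Ruiz: Rivera 11–4.
Rivera vs Pham: Rivera is ranked higher on 4+2+5 = 11 ballots, Pham on 4. Rivera wins 11–4.
Rivera–Hoang: Hoang 8–7.
Ruiz vs Pham: Ruiz wins 11–4.
Ruiz vs Hoang: Ruiz wins 9–6.
Pham–Hoang: Pham 9–6.
Weber loses to every other candidate — it is the Condorcet loser.

Weber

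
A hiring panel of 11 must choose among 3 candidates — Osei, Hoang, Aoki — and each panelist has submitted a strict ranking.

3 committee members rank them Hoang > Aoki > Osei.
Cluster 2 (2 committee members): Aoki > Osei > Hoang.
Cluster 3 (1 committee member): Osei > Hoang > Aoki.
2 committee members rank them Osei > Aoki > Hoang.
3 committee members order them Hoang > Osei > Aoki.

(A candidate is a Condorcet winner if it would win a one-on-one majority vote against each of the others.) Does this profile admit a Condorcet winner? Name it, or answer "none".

Hoang

Head-to-head results (11 committee members):
Osei vs Hoang: Osei preferred on 2+1+2 = 5 ballots; Hoang wins 6–5.
Osei vs Aoki: 6 to 5, Osei.
Hoang vs Aoki: 7 to 4, Hoang.
Hoang beats each of Osei, Aoki — Hoang is the Condorcet winner.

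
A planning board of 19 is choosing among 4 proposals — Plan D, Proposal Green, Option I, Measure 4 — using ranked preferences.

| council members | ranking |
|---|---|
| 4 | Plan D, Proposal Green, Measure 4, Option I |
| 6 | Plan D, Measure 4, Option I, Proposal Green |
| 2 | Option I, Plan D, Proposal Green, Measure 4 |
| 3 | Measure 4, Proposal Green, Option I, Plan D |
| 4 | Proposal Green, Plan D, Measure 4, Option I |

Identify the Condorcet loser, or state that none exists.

Head-to-head results (19 council members):
Plan D vs Proposal Green: 12 to 7, Plan D.
Plan D vs Option I: Plan D, 14–5.
Plan D vs Measure 4: Plan D wins 16–3.
Proposal Green vs Option I: Proposal Green preferred on 4+3+4 = 11 ballots; Proposal Green wins 11–8.
Proposal Green vs Measure 4: Proposal Green wins 10–9.
Option I vs Measure 4: Measure 4 wins 17–2.
Option I is beaten in every head-to-head and is the Condorcet loser.

Option I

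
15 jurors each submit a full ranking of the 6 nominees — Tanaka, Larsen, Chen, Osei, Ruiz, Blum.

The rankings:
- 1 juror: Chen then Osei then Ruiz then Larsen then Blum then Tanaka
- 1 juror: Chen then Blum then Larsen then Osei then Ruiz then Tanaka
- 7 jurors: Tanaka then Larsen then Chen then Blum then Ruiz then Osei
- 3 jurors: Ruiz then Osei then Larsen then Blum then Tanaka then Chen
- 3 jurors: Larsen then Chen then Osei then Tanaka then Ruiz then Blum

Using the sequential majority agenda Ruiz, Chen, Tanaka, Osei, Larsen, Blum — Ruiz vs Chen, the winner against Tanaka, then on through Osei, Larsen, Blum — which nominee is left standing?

Larsen

Round 1: Ruiz vs Chen — 3–12, Chen advances.
Round 2: Chen vs Tanaka — 5–10, Tanaka advances.
Round 3: Tanaka vs Osei — 7–8, Osei advances.
Round 4: Osei vs Larsen — 4–11, Larsen advances.
Round 5: Larsen vs Blum — 14–1, Larsen advances.
Larsen survives the agenda.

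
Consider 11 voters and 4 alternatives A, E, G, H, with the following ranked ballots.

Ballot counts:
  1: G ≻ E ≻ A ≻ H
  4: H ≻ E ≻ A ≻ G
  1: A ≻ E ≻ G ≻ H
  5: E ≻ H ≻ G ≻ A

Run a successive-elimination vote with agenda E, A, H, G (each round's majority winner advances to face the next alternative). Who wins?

E

Round 1: E vs A — 10–1, E advances.
Round 2: E vs H — 7–4, E advances.
Round 3: E vs G — 10–1, E advances.
E survives the agenda.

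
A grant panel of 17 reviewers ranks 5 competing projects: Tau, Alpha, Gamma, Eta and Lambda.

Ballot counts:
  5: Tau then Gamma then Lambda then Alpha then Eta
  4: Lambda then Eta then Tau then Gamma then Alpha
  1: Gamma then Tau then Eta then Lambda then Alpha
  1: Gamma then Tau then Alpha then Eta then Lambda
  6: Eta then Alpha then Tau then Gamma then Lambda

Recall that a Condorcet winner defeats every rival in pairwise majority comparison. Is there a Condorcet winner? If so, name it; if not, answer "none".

Check each pair by majority over 17 ballots:
Tau–Alpha: Tau 11–6.
Tau vs Gamma: Tau wins 15–2.
Tau vs Eta: Eta wins 10–7.
Tau–Lambda: Tau 13–4.
Alpha–Gamma: Gamma 11–6.
Alpha–Eta: Eta 11–6.
Alpha–Lambda: Lambda 10–7.
Gamma vs Eta: Eta, 10–7.
Gamma vs Lambda: Gamma wins 13–4.
Eta–Lambda: Lambda 9–8.
Each project drops at least one matchup (Tau loses to Eta; Alpha loses to Tau; Gamma loses to Tau; Eta loses to Lambda; Lambda loses to Tau); the cycle Tau beats Lambda beats Eta beats Tau rules out a Condorcet winner.

none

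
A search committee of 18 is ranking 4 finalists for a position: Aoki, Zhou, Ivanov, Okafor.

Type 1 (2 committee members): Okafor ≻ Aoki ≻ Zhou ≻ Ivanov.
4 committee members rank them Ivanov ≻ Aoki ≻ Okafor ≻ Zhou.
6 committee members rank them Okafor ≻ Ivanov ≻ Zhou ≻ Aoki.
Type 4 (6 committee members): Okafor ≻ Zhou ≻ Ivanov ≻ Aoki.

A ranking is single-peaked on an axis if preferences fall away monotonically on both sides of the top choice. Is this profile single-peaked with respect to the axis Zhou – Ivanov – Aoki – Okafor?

Axis positions: Zhou=1, Ivanov=2, Aoki=3, Okafor=4.
Type 1: ranking walks positions 4-3-1-2; Zhou is ranked above Ivanov even though Ivanov lies between Zhou and the peak Okafor on the axis — preferences dip and rise again. Not single-peaked.
Type 2 (peak Ivanov at position 2): ranking walks positions 2-3-4-1, expanding outward from the peak — single-peaked.
Type 3: ranking walks positions 4-2-1-3; Ivanov is ranked above Aoki even though Aoki lies between Ivanov and the peak Okafor on the axis — preferences dip and rise again. Not single-peaked.
Type 4: ranking walks positions 4-1-2-3; Zhou is ranked above Aoki even though Aoki lies between Zhou and the peak Okafor on the axis — preferences dip and rise again. Not single-peaked.
Type 1 violates single-peakedness, so the profile is not single-peaked on this axis.

no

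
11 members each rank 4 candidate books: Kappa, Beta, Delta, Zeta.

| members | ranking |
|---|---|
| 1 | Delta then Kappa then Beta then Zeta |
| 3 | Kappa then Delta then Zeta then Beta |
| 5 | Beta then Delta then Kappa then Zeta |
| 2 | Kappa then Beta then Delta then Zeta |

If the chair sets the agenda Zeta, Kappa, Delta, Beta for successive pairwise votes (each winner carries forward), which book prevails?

Round 1: Zeta vs Kappa — 0–11, Kappa advances.
Round 2: Kappa vs Delta — 5–6, Delta advances.
Round 3: Delta vs Beta — 4–7, Beta advances.
Beta survives the agenda.

Beta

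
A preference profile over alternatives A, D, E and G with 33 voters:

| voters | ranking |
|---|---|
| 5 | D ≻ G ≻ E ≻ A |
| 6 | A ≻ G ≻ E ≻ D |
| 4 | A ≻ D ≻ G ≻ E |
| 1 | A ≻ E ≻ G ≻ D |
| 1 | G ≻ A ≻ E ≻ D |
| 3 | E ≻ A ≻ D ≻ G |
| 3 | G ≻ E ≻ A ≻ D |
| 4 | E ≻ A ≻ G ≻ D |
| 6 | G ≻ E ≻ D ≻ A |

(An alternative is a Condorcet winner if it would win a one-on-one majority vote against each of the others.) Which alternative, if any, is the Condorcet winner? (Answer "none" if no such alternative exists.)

Pairwise majorities:
A vs D: A is ranked higher on 22 ballots, D on 11. A wins 22–11.
A vs E: A is ranked higher on 6+4+1+1 = 12 ballots, E on 21. E wins 21–12.
A vs G: A is ranked higher on 6+4+1+3+4 = 18 ballots, G on 15. A wins 18–15.
D vs E: 5+4 = 9 for D, 24 for E — E by 24–9.
D vs G: 12 to 21, G.
E vs G: E preferred on 1+3+4 = 8 ballots; G wins 25–8.
Every alternative loses at least once (A loses to E; D loses to A; E loses to G; G loses to A). The majority relation contains the cycle A → G → E → A, so there is no Condorcet winner.

none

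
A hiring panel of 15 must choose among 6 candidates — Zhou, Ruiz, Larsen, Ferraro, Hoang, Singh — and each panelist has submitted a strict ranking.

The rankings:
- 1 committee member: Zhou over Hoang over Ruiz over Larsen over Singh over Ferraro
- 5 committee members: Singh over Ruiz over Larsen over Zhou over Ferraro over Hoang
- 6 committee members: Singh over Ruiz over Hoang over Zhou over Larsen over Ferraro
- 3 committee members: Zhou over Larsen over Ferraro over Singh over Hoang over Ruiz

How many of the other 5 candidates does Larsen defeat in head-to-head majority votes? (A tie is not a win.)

Larsen against each rival (15 committee members):
Larsen vs Zhou: Zhou, 10–5.
Larsen vs Ruiz: Ruiz wins 12–3.
Larsen vs Ferraro: 15 to 0, Larsen.
Larsen vs Hoang: Larsen, 8–7.
Larsen vs Singh: Singh wins 11–4.
Larsen beats Ferraro, Hoang; loses to Zhou, Ruiz, Singh — 2 pairwise wins.

2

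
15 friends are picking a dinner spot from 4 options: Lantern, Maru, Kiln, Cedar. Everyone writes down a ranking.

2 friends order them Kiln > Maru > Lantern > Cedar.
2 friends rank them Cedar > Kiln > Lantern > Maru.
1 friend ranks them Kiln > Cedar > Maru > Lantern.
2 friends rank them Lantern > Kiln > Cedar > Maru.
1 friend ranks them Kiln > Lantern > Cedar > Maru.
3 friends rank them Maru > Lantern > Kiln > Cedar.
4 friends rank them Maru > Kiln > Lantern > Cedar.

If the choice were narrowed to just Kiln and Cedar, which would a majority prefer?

Ballots ranking Kiln above Cedar: 2 + 1 + 2 + 1 + 3 + 4 = 13.
Ballots ranking Cedar above Kiln: 15 − 13 = 2.
Kiln wins the head-to-head 13–2.

Kiln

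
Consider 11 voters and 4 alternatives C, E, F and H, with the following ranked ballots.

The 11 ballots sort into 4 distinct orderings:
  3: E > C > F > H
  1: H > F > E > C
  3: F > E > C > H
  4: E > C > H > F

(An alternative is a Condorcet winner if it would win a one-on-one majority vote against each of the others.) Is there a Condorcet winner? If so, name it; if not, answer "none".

Head-to-head results (11 voters):
C vs E: C preferred on 0 ballots; E wins 11–0.
C vs F: C preferred on 3+4 = 7 ballots; C wins 7–4.
C vs H: 10 to 1, C.
E vs F: E is ranked higher on 3+4 = 7 ballots, F on 4. E wins 7–4.
E vs H: 10 to 1, E.
F vs H: F is ranked higher on 3+3 = 6 ballots, H on 5. F wins 6–5.
Only E has no losses; E is the Condorcet winner.

E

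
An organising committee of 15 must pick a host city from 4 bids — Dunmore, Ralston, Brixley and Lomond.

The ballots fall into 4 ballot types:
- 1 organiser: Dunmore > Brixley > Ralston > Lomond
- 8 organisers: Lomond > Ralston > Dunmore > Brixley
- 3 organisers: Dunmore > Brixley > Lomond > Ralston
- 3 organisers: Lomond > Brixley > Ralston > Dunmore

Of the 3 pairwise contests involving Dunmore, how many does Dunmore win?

1

Dunmore against each rival (15 organisers):
Dunmore vs Ralston: Ralston, 11–4.
Dunmore–Brixley: Dunmore 12–3.
Dunmore vs Lomond: Dunmore preferred on 1+3 = 4 ballots; Lomond wins 11–4.
Dunmore beats Brixley; loses to Ralston, Lomond — 1 pairwise win.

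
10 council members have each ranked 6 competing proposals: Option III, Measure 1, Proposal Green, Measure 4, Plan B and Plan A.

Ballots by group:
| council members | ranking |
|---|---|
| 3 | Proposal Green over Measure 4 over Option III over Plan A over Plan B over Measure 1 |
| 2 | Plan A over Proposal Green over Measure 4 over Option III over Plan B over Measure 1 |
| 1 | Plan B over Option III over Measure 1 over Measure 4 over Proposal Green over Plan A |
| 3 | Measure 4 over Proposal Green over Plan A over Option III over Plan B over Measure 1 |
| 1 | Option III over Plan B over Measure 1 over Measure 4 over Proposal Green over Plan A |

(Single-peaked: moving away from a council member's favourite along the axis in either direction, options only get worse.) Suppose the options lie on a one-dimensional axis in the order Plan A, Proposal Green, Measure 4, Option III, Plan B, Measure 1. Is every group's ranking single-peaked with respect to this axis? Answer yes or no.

Axis positions: Plan A=1, Proposal Green=2, Measure 4=3, Option III=4, Plan B=5, Measure 1=6.
Group 1 (peak Proposal Green at position 2): ranking walks positions 2-3-4-1-5-6, expanding outward from the peak — single-peaked.
Group 2 (peak Plan A at position 1): ranking walks positions 1-2-3-4-5-6, expanding outward from the peak — single-peaked.
Group 3 (peak Plan B at position 5): ranking walks positions 5-4-6-3-2-1, expanding outward from the peak — single-peaked.
Group 4 (peak Measure 4 at position 3): ranking walks positions 3-2-1-4-5-6, expanding outward from the peak — single-peaked.
Group 5 (peak Option III at position 4): ranking walks positions 4-5-6-3-2-1, expanding outward from the peak — single-peaked.
Every ranking is single-peaked on this axis.

yes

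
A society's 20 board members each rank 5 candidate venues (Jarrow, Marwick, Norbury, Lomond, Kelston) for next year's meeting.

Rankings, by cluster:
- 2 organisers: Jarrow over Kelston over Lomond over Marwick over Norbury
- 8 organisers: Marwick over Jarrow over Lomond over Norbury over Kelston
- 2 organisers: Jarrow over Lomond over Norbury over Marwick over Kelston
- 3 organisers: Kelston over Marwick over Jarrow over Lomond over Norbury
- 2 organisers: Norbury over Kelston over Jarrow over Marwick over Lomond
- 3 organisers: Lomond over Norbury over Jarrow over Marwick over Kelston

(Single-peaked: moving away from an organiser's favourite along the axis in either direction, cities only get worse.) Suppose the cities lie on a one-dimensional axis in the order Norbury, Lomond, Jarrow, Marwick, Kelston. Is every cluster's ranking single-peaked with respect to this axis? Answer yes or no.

no

Axis positions: Norbury=1, Lomond=2, Jarrow=3, Marwick=4, Kelston=5.
Cluster 1: ranking walks positions 3-5-2-4-1; Kelston is ranked above Marwick even though Marwick lies between Kelston and the peak Jarrow on the axis — preferences dip and rise again. Not single-peaked.
Cluster 2 (peak Marwick at position 4): ranking walks positions 4-3-2-1-5, expanding outward from the peak — single-peaked.
Cluster 3 (peak Jarrow at position 3): ranking walks positions 3-2-1-4-5, expanding outward from the peak — single-peaked.
Cluster 4 (peak Kelston at position 5): ranking walks positions 5-4-3-2-1, expanding outward from the peak — single-peaked.
Cluster 5: ranking walks positions 1-5-3-4-2; Kelston is ranked above Lomond even though Lomond lies between Kelston and the peak Norbury on the axis — preferences dip and rise again. Not single-peaked.
Cluster 6 (peak Lomond at position 2): ranking walks positions 2-1-3-4-5, expanding outward from the peak — single-peaked.
Cluster 1 violates single-peakedness, so the profile is not single-peaked on this axis.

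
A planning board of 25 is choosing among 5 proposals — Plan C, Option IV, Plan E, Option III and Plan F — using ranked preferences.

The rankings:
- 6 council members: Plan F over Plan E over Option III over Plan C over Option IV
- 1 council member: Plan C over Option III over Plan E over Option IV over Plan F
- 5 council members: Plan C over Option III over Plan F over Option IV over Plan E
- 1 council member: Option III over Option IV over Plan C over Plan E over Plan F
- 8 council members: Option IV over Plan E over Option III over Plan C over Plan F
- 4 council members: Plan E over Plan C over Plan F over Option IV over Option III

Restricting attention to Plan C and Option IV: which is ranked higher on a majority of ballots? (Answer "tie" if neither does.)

Plan C

Ballots ranking Plan C above Option IV: 6 + 1 + 5 + 4 = 16.
Ballots ranking Option IV above Plan C: 25 − 16 = 9.
Plan C wins the head-to-head 16–9.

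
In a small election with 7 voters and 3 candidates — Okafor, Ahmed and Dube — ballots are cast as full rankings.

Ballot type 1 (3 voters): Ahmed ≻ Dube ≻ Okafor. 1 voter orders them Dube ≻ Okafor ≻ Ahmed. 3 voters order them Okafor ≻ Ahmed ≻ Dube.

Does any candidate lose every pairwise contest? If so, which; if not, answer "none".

Head-to-head results (7 voters):
Okafor vs Ahmed: 4 to 3, Okafor.
Okafor vs Dube: Okafor is ranked higher on 3 ballots, Dube on 4. Dube wins 4–3.
Ahmed vs Dube: Ahmed preferred on 3+3 = 6 ballots; Ahmed wins 6–1.
Every candidate wins at least one matchup (Okafor beats Ahmed; Ahmed beats Dube; Dube beats Okafor), so there is no Condorcet loser.

none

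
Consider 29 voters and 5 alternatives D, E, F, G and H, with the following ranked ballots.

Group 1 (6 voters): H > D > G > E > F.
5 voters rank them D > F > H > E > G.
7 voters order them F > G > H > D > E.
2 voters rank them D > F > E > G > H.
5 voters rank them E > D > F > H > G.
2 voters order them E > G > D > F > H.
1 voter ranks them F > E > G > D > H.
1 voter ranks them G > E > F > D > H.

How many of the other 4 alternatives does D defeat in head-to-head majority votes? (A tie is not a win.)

4

D against each rival (29 voters):
D–E: D 20–9.
D vs F: 20 to 9, D.
D vs G: D wins 18–11.
D vs H: D wins 16–13.
D beats E, F, G, H — 4 pairwise wins.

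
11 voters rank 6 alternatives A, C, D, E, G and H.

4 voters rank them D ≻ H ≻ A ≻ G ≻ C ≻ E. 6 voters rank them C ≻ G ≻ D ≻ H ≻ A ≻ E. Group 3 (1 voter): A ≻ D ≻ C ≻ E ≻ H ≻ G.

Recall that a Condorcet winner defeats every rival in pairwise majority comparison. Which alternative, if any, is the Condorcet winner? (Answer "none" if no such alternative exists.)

C

Pairwise majorities:
A vs C: C wins 6–5.
A vs D: D, 10–1.
A vs E: A wins 11–0.
A vs G: A preferred on 4+1 = 5 ballots; G wins 6–5.
A vs H: A preferred on 1 ballot; H wins 10–1.
C vs D: 6 to 5, C.
C vs E: C is ranked higher on 4+6+1 = 11 ballots, E on 0. C wins 11–0.
C vs G: C, 7–4.
C vs H: 6+1 = 7 for C, 4 for H — C by 7–4.
D vs E: 11 to 0, D.
D vs G: 4+1 = 5 for D, 6 for G — G by 6–5.
D vs H: D preferred on 4+6+1 = 11 ballots; D wins 11–0.
E vs G: E is ranked higher on 1 ballot, G on 10. G wins 10–1.
E vs H: H, 10–1.
G–H: G 6–5.
C wins every pairwise contest, so C is the Condorcet winner.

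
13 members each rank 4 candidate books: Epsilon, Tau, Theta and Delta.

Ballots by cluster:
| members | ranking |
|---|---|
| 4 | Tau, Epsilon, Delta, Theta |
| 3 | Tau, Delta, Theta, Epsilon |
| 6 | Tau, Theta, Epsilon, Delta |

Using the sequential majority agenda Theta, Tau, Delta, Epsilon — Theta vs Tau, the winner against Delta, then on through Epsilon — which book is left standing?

Round 1: Theta vs Tau — 0–13, Tau advances.
Round 2: Tau vs Delta — 13–0, Tau advances.
Round 3: Tau vs Epsilon — 13–0, Tau advances.
The agenda winner is Tau.

Tau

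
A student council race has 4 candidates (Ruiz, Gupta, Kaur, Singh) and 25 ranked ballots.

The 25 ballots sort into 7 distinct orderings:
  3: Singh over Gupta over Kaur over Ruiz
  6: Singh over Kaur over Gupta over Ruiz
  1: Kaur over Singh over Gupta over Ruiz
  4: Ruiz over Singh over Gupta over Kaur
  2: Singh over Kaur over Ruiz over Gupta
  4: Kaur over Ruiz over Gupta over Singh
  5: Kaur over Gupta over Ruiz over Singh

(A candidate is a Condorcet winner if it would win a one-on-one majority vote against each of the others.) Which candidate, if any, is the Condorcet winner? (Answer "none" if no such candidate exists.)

Check each pair by majority over 25 ballots:
Ruiz vs Gupta: 10 to 15, Gupta.
Ruiz vs Kaur: 4 to 21, Kaur.
Ruiz vs Singh: Ruiz is ranked higher on 4+4+5 = 13 ballots, Singh on 12. Ruiz wins 13–12.
Gupta vs Kaur: Gupta preferred on 3+4 = 7 ballots; Kaur wins 18–7.
Gupta vs Singh: 4+5 = 9 for Gupta, 16 for Singh — Singh by 16–9.
Kaur vs Singh: Kaur preferred on 1+4+5 = 10 ballots; Singh wins 15–10.
No candidate is unbeaten: Ruiz loses to Gupta; Gupta loses to Kaur; Kaur loses to Singh; Singh loses to Ruiz. In particular Ruiz beats Singh beats Gupta beats Ruiz is a majority cycle — no Condorcet winner exists.

none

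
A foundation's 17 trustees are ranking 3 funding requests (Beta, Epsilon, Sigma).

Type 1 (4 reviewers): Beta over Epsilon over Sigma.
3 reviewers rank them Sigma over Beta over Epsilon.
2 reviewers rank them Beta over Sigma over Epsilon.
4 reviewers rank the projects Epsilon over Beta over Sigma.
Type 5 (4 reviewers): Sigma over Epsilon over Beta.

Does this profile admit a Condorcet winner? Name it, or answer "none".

Beta

Head-to-head results (17 reviewers):
Beta vs Epsilon: 4+3+2 = 9 for Beta, 8 for Epsilon — Beta by 9–8.
Beta vs Sigma: 10 to 7, Beta.
Epsilon vs Sigma: Sigma wins 9–8.
Beta beats each of Epsilon, Sigma — Beta is the Condorcet winner.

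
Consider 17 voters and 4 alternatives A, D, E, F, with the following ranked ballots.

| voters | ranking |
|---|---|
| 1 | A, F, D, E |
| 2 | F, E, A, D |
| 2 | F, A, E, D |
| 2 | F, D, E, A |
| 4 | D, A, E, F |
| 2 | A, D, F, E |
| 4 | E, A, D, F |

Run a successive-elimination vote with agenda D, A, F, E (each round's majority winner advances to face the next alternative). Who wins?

Round 1: D vs A — 6–11, A advances.
Round 2: A vs F — 11–6, A advances.
Round 3: A vs E — 9–8, A advances.
The agenda winner is A.

A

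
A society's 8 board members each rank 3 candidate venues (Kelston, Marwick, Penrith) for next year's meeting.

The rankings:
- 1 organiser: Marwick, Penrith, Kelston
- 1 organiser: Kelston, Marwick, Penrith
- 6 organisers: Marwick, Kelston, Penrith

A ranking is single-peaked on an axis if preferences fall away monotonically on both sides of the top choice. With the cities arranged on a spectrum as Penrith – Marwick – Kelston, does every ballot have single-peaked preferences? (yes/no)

yes

Axis positions: Penrith=1, Marwick=2, Kelston=3.
Cluster 1 (peak Marwick at position 2): ranking walks positions 2-1-3, expanding outward from the peak — single-peaked.
Cluster 2 (peak Kelston at position 3): ranking walks positions 3-2-1, expanding outward from the peak — single-peaked.
Cluster 3 (peak Marwick at position 2): ranking walks positions 2-3-1, expanding outward from the peak — single-peaked.
Every ranking is single-peaked on this axis.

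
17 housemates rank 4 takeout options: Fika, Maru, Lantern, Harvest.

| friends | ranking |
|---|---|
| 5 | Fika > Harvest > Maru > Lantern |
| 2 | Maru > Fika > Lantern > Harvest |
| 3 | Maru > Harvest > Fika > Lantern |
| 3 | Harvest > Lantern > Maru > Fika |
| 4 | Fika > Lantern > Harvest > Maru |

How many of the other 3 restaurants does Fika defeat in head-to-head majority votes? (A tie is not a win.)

Fika against each rival (17 friends):
Fika vs Maru: Fika, 9–8.
Fika vs Lantern: Fika is ranked higher on 5+2+3+4 = 14 ballots, Lantern on 3. Fika wins 14–3.
Fika vs Harvest: Fika wins 11–6.
Fika beats Maru, Lantern, Harvest — 3 pairwise wins.

3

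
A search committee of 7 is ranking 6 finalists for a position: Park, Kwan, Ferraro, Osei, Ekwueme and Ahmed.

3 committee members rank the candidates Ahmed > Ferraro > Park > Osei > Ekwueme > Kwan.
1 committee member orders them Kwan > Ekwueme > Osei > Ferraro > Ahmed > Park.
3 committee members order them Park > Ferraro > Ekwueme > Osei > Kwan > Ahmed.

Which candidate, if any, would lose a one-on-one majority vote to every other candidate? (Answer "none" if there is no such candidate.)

Pairwise majorities:
Park vs Kwan: Park wins 6–1.
Park–Ferraro: Ferraro 4–3.
Park–Osei: Park 6–1.
Park vs Ekwueme: Park preferred on 3+3 = 6 ballots; Park wins 6–1.
Park vs Ahmed: Park is ranked higher on 3 ballots, Ahmed on 4. Ahmed wins 4–3.
Kwan vs Ferraro: 1 to 6, Ferraro.
Kwan–Osei: Osei 6–1.
Kwan–Ekwueme: Ekwueme 6–1.
Kwan vs Ahmed: 4 to 3, Kwan.
Ferraro vs Osei: Ferraro, 6–1.
Ferraro vs Ekwueme: 3+3 = 6 for Ferraro, 1 for Ekwueme — Ferraro by 6–1.
Ferraro–Ahmed: Ferraro 4–3.
Osei vs Ekwueme: 3 to 4, Ekwueme.
Osei vs Ahmed: Osei is ranked higher on 1+3 = 4 ballots, Ahmed on 3. Osei wins 4–3.
Ekwueme–Ahmed: Ekwueme 4–3.
No candidate is winless: Park beats Kwan; Kwan beats Ahmed; Ferraro beats Park; Osei beats Kwan; Ekwueme beats Kwan; Ahmed beats Park. There is no Condorcet loser.

none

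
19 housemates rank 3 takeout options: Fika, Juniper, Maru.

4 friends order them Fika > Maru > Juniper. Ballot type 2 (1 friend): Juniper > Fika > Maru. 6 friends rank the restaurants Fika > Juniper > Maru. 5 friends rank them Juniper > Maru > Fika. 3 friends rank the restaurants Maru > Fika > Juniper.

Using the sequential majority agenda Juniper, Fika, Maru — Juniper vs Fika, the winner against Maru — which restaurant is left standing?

Round 1: Juniper vs Fika — 6–13, Fika advances.
Round 2: Fika vs Maru — 11–8, Fika advances.
Fika survives the agenda.

Fika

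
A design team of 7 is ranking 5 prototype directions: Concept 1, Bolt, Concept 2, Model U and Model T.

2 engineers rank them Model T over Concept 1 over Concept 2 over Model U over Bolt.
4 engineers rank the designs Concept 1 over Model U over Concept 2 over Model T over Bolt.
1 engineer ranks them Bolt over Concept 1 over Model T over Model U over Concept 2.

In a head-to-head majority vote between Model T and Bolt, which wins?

Model T

Ballots ranking Model T above Bolt: 2 + 4 = 6.
Ballots ranking Bolt above Model T: 7 − 6 = 1.
Model T wins the head-to-head 6–1.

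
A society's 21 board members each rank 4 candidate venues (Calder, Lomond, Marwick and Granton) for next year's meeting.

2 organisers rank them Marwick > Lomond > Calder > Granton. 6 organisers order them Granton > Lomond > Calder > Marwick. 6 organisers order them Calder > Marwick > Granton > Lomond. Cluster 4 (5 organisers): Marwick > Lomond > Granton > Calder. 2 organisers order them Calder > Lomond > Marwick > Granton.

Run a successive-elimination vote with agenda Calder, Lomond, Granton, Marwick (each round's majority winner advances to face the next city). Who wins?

Round 1: Calder vs Lomond — 8–13, Lomond advances.
Round 2: Lomond vs Granton — 9–12, Granton advances.
Round 3: Granton vs Marwick — 6–15, Marwick advances.
Marwick survives the agenda.

Marwick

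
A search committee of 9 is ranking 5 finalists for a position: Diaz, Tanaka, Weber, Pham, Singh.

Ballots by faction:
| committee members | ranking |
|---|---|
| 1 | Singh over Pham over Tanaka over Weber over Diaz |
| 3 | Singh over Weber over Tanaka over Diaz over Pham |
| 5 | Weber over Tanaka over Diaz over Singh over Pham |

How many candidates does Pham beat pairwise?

0

Pham against each rival (9 committee members):
Pham vs Diaz: Pham preferred on 1 ballot; Diaz wins 8–1.
Pham–Tanaka: Tanaka 8–1.
Pham vs Weber: 1 for Pham, 8 for Weber — Weber by 8–1.
Pham vs Singh: Pham is ranked higher on 0 ballots, Singh on 9. Singh wins 9–0.
Pham beats no one; loses to Diaz, Tanaka, Weber, Singh — 0 pairwise wins.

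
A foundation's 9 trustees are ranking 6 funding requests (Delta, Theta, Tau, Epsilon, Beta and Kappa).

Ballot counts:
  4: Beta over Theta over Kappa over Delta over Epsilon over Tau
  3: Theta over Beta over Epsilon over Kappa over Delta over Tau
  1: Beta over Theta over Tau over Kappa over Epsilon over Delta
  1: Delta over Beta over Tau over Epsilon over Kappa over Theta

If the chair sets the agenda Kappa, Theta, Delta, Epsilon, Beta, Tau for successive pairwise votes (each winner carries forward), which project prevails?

Beta

Round 1: Kappa vs Theta — 1–8, Theta advances.
Round 2: Theta vs Delta — 8–1, Theta advances.
Round 3: Theta vs Epsilon — 8–1, Theta advances.
Round 4: Theta vs Beta — 3–6, Beta advances.
Round 5: Beta vs Tau — 9–0, Beta advances.
Beta survives the agenda.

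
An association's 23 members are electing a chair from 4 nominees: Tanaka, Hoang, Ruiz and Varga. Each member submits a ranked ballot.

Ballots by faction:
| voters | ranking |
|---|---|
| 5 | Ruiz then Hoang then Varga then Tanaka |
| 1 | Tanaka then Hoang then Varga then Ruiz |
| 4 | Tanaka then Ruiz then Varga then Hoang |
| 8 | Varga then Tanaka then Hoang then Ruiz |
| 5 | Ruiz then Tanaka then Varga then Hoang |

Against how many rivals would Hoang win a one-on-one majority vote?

Hoang against each rival (23 voters):
Hoang–Tanaka: Tanaka 18–5.
Hoang–Ruiz: Ruiz 14–9.
Hoang vs Varga: Hoang is ranked higher on 5+1 = 6 ballots, Varga on 17. Varga wins 17–6.
Hoang beats no one; loses to Tanaka, Ruiz, Varga — 0 pairwise wins.

0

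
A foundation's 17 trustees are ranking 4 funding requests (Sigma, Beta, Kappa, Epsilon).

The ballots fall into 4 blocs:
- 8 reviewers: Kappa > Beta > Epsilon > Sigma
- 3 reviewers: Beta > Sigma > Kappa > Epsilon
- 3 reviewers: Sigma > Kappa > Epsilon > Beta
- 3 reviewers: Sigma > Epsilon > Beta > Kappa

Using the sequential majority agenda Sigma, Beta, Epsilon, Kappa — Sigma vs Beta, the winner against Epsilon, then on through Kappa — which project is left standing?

Kappa

Round 1: Sigma vs Beta — 6–11, Beta advances.
Round 2: Beta vs Epsilon — 11–6, Beta advances.
Round 3: Beta vs Kappa — 6–11, Kappa advances.
Kappa survives the agenda.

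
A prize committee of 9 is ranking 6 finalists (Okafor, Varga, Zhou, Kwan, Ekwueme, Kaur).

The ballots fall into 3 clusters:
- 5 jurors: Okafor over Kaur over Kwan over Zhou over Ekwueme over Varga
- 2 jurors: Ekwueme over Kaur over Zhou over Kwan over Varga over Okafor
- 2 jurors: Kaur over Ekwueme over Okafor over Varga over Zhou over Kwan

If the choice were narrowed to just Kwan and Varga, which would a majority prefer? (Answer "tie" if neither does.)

Kwan

Ballots ranking Kwan above Varga: 5 + 2 = 7.
Ballots ranking Varga above Kwan: 9 − 7 = 2.
Kwan wins the head-to-head 7–2.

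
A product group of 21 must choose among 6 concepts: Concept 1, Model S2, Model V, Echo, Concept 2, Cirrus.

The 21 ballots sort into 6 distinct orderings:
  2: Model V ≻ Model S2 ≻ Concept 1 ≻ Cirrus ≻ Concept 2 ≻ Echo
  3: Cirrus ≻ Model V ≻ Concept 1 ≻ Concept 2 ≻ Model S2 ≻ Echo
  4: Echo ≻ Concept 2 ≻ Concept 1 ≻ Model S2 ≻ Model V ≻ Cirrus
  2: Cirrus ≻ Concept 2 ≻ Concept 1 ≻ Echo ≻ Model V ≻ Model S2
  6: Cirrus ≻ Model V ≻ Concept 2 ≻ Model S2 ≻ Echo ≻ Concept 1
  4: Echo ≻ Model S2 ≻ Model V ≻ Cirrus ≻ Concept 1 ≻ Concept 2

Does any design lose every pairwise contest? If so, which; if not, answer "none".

Concept 1

Pairwise majorities:
Concept 1–Model S2: Model S2 12–9.
Concept 1 vs Model V: 6 to 15, Model V.
Concept 1 vs Echo: 7 to 14, Echo.
Concept 1 vs Concept 2: Concept 1 preferred on 2+3+4 = 9 ballots; Concept 2 wins 12–9.
Concept 1–Cirrus: Cirrus 15–6.
Model S2 vs Model V: Model S2 preferred on 4+4 = 8 ballots; Model V wins 13–8.
Model S2 vs Echo: Model S2 preferred on 2+3+6 = 11 ballots; Model S2 wins 11–10.
Model S2 vs Concept 2: 2+4 = 6 for Model S2, 15 for Concept 2 — Concept 2 by 15–6.
Model S2 vs Cirrus: 2+4+4 = 10 for Model S2, 11 for Cirrus — Cirrus by 11–10.
Model V vs Echo: Model V wins 11–10.
Model V vs Concept 2: Model V is ranked higher on 2+3+6+4 = 15 ballots, Concept 2 on 6. Model V wins 15–6.
Model V vs Cirrus: Model V is ranked higher on 2+4+4 = 10 ballots, Cirrus on 11. Cirrus wins 11–10.
Echo vs Concept 2: Echo preferred on 4+4 = 8 ballots; Concept 2 wins 13–8.
Echo vs Cirrus: 8 to 13, Cirrus.
Concept 2 vs Cirrus: Concept 2 preferred on 4 ballots; Cirrus wins 17–4.
Concept 1 loses to every other design — it is the Condorcet loser.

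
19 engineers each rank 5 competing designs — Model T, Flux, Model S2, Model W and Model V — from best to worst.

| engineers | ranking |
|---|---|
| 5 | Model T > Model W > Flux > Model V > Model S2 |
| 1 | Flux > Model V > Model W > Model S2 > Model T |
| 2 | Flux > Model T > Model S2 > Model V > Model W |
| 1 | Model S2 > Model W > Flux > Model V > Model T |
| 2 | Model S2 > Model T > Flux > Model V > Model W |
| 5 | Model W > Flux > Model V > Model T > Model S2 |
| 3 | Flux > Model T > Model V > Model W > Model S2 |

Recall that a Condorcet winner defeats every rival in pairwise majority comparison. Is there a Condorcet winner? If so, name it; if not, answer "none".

none

Pairwise majorities:
Model T vs Flux: Model T preferred on 5+2 = 7 ballots; Flux wins 12–7.
Model T vs Model S2: Model T is ranked higher on 5+2+5+3 = 15 ballots, Model S2 on 4. Model T wins 15–4.
Model T vs Model W: 5+2+2+3 = 12 for Model T, 7 for Model W — Model T by 12–7.
Model T vs Model V: Model T is ranked higher on 5+2+2+3 = 12 ballots, Model V on 7. Model T wins 12–7.
Flux vs Model S2: 16 to 3, Flux.
Flux vs Model W: Flux preferred on 1+2+2+3 = 8 ballots; Model W wins 11–8.
Flux vs Model V: Flux preferred on 19 ballots; Flux wins 19–0.
Model S2 vs Model W: 5 to 14, Model W.
Model S2 vs Model V: Model S2 is ranked higher on 2+1+2 = 5 ballots, Model V on 14. Model V wins 14–5.
Model W vs Model V: 5+1+5 = 11 for Model W, 8 for Model V — Model W by 11–8.
Every design loses at least once (Model T loses to Flux; Flux loses to Model W; Model S2 loses to Model T; Model W loses to Model T; Model V loses to Model T). The majority relation contains the cycle Model T beats Model W beats Flux beats Model T, so there is no Condorcet winner.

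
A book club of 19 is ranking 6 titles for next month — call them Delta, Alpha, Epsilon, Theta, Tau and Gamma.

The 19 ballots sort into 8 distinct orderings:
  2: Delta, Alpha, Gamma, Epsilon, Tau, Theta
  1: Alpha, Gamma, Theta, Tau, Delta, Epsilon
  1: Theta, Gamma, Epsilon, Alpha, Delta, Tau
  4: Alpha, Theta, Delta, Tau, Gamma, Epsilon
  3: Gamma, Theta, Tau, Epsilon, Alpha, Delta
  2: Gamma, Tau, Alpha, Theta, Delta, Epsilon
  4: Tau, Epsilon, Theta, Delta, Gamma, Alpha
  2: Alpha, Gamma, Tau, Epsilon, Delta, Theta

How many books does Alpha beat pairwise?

Alpha against each rival (19 members):
Alpha vs Delta: Alpha wins 13–6.
Alpha–Epsilon: Alpha 11–8.
Alpha vs Theta: Alpha preferred on 2+1+4+2+2 = 11 ballots; Alpha wins 11–8.
Alpha vs Tau: Alpha, 10–9.
Alpha vs Gamma: Alpha preferred on 2+1+4+2 = 9 ballots; Gamma wins 10–9.
Alpha beats Delta, Epsilon, Theta, Tau; loses to Gamma — 4 pairwise wins.

4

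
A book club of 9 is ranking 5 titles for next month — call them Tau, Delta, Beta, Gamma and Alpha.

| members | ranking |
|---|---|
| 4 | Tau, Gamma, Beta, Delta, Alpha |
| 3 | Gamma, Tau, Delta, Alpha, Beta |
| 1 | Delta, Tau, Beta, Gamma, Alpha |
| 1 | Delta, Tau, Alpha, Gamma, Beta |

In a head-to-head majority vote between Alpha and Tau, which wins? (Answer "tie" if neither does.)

Tau

No ballot ranks Alpha above Tau: 0.
Ballots ranking Tau above Alpha: 9 − 0 = 9.
Tau wins the head-to-head 9–0.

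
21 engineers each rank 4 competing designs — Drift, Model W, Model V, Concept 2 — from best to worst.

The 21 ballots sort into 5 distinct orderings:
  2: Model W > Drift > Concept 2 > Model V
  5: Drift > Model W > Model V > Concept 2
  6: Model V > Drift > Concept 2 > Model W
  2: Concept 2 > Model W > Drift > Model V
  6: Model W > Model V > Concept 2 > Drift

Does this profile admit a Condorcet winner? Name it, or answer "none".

Check each pair by majority over 21 ballots:
Drift–Model W: Drift 11–10.
Drift–Model V: Model V 12–9.
Drift–Concept 2: Drift 13–8.
Model W–Model V: Model W 15–6.
Model W vs Concept 2: Model W wins 13–8.
Model V–Concept 2: Model V 17–4.
No design is unbeaten: Drift loses to Model V; Model W loses to Drift; Model V loses to Model W; Concept 2 loses to Drift. In particular Drift → Model W → Model V → Drift is a majority cycle — no Condorcet winner exists.

none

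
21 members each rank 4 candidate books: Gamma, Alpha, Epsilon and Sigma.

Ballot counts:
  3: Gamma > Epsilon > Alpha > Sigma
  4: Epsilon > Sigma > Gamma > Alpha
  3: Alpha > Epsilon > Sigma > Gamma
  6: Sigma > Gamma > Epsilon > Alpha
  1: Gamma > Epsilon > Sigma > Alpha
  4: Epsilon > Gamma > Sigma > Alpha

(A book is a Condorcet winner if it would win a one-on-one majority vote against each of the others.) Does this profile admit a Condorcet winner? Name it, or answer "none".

Epsilon

Check each pair by majority over 21 ballots:
Gamma vs Alpha: 18 to 3, Gamma.
Gamma vs Epsilon: Gamma preferred on 3+6+1 = 10 ballots; Epsilon wins 11–10.
Gamma vs Sigma: Gamma is ranked higher on 3+1+4 = 8 ballots, Sigma on 13. Sigma wins 13–8.
Alpha vs Epsilon: Alpha is ranked higher on 3 ballots, Epsilon on 18. Epsilon wins 18–3.
Alpha vs Sigma: 6 to 15, Sigma.
Epsilon vs Sigma: Epsilon preferred on 3+4+3+1+4 = 15 ballots; Epsilon wins 15–6.
Epsilon beats each of Gamma, Alpha, Sigma — Epsilon is the Condorcet winner.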